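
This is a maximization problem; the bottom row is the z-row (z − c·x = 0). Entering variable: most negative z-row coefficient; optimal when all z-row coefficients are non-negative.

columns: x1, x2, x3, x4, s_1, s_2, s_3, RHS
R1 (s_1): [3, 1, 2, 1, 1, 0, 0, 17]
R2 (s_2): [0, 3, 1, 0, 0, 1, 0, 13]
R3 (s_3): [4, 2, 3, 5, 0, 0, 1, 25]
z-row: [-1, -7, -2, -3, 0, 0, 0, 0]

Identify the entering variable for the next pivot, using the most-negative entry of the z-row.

x2

Negative z-row entries: x1: -1, x2: -7, x3: -2, x4: -3.
The most negative is -7 in column x2, so x2 enters.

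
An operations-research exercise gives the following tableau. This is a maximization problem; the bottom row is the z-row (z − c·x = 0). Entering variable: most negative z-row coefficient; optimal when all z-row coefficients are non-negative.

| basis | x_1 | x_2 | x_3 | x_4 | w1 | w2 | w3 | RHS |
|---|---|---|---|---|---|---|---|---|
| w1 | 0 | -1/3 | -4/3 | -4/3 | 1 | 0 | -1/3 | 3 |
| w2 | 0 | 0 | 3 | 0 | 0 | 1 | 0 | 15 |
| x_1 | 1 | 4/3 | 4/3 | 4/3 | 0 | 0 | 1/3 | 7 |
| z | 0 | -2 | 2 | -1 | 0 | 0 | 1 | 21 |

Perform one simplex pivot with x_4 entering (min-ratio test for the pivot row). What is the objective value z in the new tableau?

105/4

Ratio test on column x_4 — row 1: entry -4/3 ≤ 0; row 2: entry 0 ≤ 0; row 3: 7/(4/3) = 21/4. Minimum is 21/4 at row 3 (x_1 leaves); pivot element 4/3.
Pivot on row 3; the z-row RHS becomes 21 − (-1)·(21/4) = 105/4.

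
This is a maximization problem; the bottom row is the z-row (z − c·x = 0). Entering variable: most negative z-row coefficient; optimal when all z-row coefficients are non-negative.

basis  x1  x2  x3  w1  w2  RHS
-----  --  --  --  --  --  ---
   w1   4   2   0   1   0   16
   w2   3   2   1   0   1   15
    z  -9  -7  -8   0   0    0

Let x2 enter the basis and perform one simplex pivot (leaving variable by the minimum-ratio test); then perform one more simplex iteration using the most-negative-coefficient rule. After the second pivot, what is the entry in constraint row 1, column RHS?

Ratio test on column x2 — row 1: 16/2 = 8; row 2: 15/2 = 15/2. Minimum is 15/2 at row 2 (w2 leaves); pivot element 2.
Divide row 2 by 2; eliminate column x2 from the other rows.
Second iteration: most negative z-row entry is -9/2 in column x3, so x3 enters.
Ratio test on column x3 — row 1: entry -1 ≤ 0; row 2: (15/2)/(1/2) = 15. Minimum is 15 at row 2 (x2 leaves); pivot element 1/2.
Divide row 2 by 1/2; eliminate column x3 from the other rows.
After both pivots, the entry at constraint row 1, column RHS is 16.

16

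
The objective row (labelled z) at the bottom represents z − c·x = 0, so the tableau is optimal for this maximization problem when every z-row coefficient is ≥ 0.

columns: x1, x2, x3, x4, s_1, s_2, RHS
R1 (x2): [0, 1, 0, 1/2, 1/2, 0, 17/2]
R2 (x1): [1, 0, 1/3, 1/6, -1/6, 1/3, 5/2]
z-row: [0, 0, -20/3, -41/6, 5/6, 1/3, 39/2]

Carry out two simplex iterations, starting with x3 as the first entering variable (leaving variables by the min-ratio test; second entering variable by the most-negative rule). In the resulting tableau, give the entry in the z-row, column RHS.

Ratio test on column x3 — row 1: entry 0 ≤ 0; row 2: (5/2)/(1/3) = 15/2. Minimum is 15/2 at row 2 (x1 leaves); pivot element 1/3.
Divide row 2 by 1/3; eliminate column x3 from the other rows.
Second iteration: most negative z-row entry is -7/2 in column x4, so x4 enters.
Ratio test on column x4 — row 1: (17/2)/(1/2) = 17; row 2: (15/2)/(1/2) = 15. Minimum is 15 at row 2 (x3 leaves); pivot element 1/2.
Divide row 2 by 1/2; eliminate column x4 from the other rows.
After both pivots, the entry at the z-row, column RHS is 122.

122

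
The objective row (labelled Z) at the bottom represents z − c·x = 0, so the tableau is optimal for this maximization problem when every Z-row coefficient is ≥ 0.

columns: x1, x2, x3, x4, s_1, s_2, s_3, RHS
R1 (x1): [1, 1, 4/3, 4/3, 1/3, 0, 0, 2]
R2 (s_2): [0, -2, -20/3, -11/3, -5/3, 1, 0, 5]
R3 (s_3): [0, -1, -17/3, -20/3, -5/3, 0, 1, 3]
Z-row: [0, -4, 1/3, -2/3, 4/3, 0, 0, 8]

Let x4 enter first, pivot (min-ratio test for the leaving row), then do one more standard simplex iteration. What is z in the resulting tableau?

Ratio test on column x4 — row 1: 2/(4/3) = 3/2; row 2: entry -11/3 ≤ 0; row 3: entry -20/3 ≤ 0. Minimum is 3/2 at row 1 (x1 leaves); pivot element 4/3.
Pivot on row 1; the Z-row RHS becomes 8 − (-2/3)·(3/2) = 9.
Next entering variable (most negative Z-row entry -7/2): x2.
Ratio test on column x2 — row 1: (3/2)/(3/4) = 2; row 2: (21/2)/(3/4) = 14; row 3: 13/4 = 13/4. Minimum is 2 at row 1 (x4 leaves); pivot element 3/4.
After the second pivot the Z-row RHS is 9 − (-7/2)·2 = 16.

16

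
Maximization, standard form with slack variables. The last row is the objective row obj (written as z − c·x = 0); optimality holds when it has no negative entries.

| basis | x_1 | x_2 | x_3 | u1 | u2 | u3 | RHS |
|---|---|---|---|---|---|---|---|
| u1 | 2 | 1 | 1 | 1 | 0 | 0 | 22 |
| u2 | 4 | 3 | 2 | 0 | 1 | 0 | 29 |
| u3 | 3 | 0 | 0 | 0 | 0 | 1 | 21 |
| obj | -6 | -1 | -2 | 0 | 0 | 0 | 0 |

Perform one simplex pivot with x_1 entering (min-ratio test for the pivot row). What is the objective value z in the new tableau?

Ratio test on column x_1 — row 1: 22/2 = 11; row 2: 29/4 = 29/4; row 3: 21/3 = 7. Minimum is 7 at row 3 (u3 leaves); pivot element 3.
Pivot on row 3; the obj-row RHS becomes 0 − (-6)·7 = 42.

42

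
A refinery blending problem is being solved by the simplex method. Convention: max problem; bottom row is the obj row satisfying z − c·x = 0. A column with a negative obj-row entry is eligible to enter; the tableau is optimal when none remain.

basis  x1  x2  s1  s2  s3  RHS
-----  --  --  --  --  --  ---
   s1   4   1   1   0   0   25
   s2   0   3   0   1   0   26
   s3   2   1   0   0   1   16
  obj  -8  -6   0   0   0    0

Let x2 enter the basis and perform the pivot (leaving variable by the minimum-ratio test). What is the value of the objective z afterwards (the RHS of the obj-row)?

Ratio test on column x2 — row 1: 25/1 = 25; row 2: 26/3 = 26/3; row 3: 16/1 = 16. Minimum is 26/3 at row 2 (s2 leaves); pivot element 3.
Pivot on row 2; the obj-row RHS becomes 0 − (-6)·(26/3) = 52.

52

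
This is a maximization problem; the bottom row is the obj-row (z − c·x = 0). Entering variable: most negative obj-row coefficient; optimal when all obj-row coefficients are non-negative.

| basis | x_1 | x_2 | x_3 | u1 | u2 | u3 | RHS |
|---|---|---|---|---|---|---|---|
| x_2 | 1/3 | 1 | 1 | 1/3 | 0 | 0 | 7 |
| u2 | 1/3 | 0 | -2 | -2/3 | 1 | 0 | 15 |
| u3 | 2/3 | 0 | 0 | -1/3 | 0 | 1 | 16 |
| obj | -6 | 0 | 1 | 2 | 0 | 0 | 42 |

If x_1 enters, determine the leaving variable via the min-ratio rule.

x_2

Column x_1 entries and ratios — x_2: 7/(1/3) = 21; u2: 15/(1/3) = 45; u3: 16/(2/3) = 24.
Smallest ratio is 21 in the row of x_2, so x_2 leaves.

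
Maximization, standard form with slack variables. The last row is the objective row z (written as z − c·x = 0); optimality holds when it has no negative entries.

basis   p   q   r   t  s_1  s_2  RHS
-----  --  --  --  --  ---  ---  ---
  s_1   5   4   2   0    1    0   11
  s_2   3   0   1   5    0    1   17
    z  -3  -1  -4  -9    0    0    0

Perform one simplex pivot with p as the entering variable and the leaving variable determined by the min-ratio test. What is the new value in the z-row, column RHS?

33/5

Ratio test on column p — row 1: 11/5 = 11/5; row 2: 17/3 = 17/3. Minimum is 11/5 at row 1 (s_1 leaves); pivot element 5.
Divide row 1 by 5; eliminate column p from the other rows.
z-row update in column RHS: 0 − (-3)·(11/5) = 33/5.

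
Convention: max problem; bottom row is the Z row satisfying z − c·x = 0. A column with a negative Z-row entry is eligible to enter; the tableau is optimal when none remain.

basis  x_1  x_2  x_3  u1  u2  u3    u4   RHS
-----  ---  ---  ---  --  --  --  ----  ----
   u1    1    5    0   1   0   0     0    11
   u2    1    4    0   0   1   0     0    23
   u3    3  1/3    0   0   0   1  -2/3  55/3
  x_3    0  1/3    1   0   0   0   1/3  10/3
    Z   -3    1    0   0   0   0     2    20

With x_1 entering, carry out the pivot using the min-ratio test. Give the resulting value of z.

115/3

Ratio test on column x_1 — row 1: 11/1 = 11; row 2: 23/1 = 23; row 3: (55/3)/3 = 55/9; row 4: entry 0 ≤ 0. Minimum is 55/9 at row 3 (u3 leaves); pivot element 3.
Pivot on row 3; the Z-row RHS becomes 20 − (-3)·(55/9) = 115/3.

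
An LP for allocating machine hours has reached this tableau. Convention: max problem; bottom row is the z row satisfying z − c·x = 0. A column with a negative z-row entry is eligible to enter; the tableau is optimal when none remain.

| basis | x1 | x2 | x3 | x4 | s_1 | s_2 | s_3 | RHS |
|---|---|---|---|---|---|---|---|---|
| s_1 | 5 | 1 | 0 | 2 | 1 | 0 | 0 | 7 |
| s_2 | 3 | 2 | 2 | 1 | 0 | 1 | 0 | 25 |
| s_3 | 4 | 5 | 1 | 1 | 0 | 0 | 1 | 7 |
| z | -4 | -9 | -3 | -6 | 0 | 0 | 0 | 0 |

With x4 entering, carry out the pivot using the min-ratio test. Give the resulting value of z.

Ratio test on column x4 — row 1: 7/2 = 7/2; row 2: 25/1 = 25; row 3: 7/1 = 7. Minimum is 7/2 at row 1 (s_1 leaves); pivot element 2.
Pivot on row 1; the z-row RHS becomes 0 − (-6)·(7/2) = 21.

21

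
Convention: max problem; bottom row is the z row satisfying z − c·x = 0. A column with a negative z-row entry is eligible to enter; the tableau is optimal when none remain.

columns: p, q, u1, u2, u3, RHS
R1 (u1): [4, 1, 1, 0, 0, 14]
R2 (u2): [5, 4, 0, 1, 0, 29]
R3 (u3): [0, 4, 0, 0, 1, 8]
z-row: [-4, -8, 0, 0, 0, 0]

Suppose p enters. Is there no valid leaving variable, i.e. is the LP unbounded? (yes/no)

Column p has positive entries in row(s) 1, 2, so the ratio test bounds it — not unbounded.

no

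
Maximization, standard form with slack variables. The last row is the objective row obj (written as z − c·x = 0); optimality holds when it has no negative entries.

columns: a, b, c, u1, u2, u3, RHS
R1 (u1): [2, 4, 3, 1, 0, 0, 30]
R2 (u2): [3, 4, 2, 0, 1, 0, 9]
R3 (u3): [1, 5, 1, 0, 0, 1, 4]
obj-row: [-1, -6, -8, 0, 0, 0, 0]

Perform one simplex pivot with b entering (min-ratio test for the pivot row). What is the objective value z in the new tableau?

Ratio test on column b — row 1: 30/4 = 15/2; row 2: 9/4 = 9/4; row 3: 4/5 = 4/5. Minimum is 4/5 at row 3 (u3 leaves); pivot element 5.
Pivot on row 3; the obj-row RHS becomes 0 − (-6)·(4/5) = 24/5.

24/5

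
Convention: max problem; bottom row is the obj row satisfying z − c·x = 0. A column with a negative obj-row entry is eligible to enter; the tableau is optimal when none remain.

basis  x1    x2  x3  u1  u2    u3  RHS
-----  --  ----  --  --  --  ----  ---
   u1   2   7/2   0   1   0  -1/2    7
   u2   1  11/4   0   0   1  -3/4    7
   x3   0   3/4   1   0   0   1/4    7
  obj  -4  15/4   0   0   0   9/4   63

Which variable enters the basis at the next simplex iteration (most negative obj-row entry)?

x1

Negative obj-row entries: x1: -4.
The most negative is -4 in column x1, so x1 enters.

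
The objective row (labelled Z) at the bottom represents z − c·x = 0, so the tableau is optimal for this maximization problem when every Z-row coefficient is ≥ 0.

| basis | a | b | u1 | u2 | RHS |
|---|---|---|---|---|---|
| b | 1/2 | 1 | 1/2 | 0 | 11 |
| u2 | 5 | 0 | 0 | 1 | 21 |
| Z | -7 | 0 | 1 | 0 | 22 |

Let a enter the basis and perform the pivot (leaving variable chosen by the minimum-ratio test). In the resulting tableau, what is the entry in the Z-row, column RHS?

Ratio test on column a — row 1: 11/(1/2) = 22; row 2: 21/5 = 21/5. Minimum is 21/5 at row 2 (u2 leaves); pivot element 5.
Divide row 2 by 5; eliminate column a from the other rows.
Z-row update in column RHS: 22 − (-7)·(21/5) = 257/5.

257/5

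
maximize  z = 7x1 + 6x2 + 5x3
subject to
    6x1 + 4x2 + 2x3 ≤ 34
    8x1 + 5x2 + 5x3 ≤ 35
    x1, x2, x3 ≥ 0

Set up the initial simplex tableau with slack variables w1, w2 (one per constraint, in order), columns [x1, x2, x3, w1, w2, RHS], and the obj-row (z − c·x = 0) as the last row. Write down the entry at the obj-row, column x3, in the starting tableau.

-5

The obj-row carries the negated objective coefficients: the x3 entry is -5.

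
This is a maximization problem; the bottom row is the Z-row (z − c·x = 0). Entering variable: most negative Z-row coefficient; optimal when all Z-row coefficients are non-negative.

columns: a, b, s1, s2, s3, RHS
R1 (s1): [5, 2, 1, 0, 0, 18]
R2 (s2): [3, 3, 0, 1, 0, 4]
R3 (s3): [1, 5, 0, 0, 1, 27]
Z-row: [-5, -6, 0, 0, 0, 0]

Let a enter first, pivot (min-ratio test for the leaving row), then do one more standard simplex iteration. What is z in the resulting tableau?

Ratio test on column a — row 1: 18/5 = 18/5; row 2: 4/3 = 4/3; row 3: 27/1 = 27. Minimum is 4/3 at row 2 (s2 leaves); pivot element 3.
Pivot on row 2; the Z-row RHS becomes 0 − (-5)·(4/3) = 20/3.
Next entering variable (most negative Z-row entry -1): b.
Ratio test on column b — row 1: entry -3 ≤ 0; row 2: (4/3)/1 = 4/3; row 3: (77/3)/4 = 77/12. Minimum is 4/3 at row 2 (a leaves); pivot element 1.
After the second pivot the Z-row RHS is 20/3 − (-1)·(4/3) = 8.

8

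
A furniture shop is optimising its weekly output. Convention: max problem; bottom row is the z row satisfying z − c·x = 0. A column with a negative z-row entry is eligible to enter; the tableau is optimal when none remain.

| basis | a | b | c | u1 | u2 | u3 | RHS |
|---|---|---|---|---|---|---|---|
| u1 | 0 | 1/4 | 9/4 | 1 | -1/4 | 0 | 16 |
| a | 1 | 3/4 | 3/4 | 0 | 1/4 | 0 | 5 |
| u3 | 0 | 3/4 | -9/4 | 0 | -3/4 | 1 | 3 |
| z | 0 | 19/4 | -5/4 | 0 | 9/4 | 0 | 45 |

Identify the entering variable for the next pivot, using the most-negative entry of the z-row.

Negative z-row entries: c: -5/4.
The most negative is -5/4 in column c, so c enters.

c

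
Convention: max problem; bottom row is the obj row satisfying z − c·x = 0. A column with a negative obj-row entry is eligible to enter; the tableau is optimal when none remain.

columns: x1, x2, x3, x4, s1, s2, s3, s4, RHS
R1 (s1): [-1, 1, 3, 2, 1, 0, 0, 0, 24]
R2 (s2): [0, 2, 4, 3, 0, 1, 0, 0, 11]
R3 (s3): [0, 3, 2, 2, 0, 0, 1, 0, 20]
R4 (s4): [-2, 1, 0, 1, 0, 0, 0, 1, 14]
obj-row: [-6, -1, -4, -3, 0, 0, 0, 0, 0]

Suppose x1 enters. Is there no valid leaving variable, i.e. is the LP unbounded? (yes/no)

Every constraint-row entry in column x1 is ≤ 0, so increasing x1 is unbounded.

yes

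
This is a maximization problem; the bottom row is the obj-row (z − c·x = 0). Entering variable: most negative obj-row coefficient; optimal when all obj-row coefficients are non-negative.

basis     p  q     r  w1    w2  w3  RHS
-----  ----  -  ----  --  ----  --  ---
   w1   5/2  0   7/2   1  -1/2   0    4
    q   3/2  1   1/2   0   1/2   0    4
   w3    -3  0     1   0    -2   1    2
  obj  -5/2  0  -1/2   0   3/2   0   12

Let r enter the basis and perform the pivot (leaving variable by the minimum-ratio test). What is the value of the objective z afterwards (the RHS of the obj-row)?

Ratio test on column r — row 1: 4/(7/2) = 8/7; row 2: 4/(1/2) = 8; row 3: 2/1 = 2. Minimum is 8/7 at row 1 (w1 leaves); pivot element 7/2.
Pivot on row 1; the obj-row RHS becomes 12 − (-1/2)·(8/7) = 88/7.

88/7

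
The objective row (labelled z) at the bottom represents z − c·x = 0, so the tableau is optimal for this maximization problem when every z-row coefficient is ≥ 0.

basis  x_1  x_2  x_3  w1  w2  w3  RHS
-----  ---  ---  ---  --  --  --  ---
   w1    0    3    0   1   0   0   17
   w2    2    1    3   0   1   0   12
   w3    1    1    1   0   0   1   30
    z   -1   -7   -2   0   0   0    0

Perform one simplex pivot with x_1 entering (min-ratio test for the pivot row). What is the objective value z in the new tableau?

6

Ratio test on column x_1 — row 1: entry 0 ≤ 0; row 2: 12/2 = 6; row 3: 30/1 = 30. Minimum is 6 at row 2 (w2 leaves); pivot element 2.
Pivot on row 2; the z-row RHS becomes 0 − (-1)·6 = 6.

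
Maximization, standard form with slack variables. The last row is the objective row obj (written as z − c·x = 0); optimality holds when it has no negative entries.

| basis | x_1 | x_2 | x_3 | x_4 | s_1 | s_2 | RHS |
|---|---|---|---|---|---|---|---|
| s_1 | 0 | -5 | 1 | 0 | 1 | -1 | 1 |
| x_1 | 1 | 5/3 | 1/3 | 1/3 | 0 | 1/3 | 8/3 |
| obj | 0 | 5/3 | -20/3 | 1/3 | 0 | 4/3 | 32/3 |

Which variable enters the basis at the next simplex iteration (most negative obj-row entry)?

Negative obj-row entries: x_3: -20/3.
The most negative is -20/3 in column x_3, so x_3 enters.

x_3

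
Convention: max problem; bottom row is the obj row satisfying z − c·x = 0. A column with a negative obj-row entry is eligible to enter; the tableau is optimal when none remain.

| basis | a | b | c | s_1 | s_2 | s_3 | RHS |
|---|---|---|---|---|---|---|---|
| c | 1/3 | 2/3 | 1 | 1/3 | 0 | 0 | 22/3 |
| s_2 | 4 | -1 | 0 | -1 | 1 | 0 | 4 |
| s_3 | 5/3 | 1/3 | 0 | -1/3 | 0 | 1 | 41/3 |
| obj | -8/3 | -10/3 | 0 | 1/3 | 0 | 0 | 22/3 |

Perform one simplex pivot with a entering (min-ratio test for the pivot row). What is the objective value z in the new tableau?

Ratio test on column a — row 1: (22/3)/(1/3) = 22; row 2: 4/4 = 1; row 3: (41/3)/(5/3) = 41/5. Minimum is 1 at row 2 (s_2 leaves); pivot element 4.
Pivot on row 2; the obj-row RHS becomes 22/3 − (-8/3)·1 = 10.

10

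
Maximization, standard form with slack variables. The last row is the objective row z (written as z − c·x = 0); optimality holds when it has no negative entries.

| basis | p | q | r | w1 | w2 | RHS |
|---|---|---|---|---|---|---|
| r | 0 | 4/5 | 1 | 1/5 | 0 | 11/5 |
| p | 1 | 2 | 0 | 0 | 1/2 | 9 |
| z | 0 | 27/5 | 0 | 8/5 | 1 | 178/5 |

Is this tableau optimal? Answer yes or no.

yes

Every z-row coefficient is ≥ 0, so the tableau is optimal.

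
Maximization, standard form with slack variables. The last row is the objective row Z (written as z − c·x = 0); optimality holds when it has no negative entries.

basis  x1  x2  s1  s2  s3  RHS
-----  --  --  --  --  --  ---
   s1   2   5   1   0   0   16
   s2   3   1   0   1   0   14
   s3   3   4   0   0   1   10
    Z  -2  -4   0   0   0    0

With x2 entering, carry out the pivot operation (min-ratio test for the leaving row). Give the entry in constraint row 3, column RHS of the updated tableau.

5/2

Ratio test on column x2 — row 1: 16/5 = 16/5; row 2: 14/1 = 14; row 3: 10/4 = 5/2. Minimum is 5/2 at row 3 (s3 leaves); pivot element 4.
Divide row 3 by 4; eliminate column x2 from the other rows.
In the new row 3, the RHS entry is the old entry divided by the pivot: 10/4 = 5/2.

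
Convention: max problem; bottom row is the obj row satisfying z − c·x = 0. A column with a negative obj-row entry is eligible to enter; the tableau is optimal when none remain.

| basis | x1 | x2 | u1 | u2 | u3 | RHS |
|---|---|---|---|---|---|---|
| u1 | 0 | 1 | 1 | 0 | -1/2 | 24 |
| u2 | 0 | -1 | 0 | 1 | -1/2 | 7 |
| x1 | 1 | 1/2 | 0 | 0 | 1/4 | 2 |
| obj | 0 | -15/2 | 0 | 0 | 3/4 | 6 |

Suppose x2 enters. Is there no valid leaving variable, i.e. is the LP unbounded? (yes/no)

Column x2 has positive entries in row(s) 1, 3, so the ratio test bounds it — not unbounded.

no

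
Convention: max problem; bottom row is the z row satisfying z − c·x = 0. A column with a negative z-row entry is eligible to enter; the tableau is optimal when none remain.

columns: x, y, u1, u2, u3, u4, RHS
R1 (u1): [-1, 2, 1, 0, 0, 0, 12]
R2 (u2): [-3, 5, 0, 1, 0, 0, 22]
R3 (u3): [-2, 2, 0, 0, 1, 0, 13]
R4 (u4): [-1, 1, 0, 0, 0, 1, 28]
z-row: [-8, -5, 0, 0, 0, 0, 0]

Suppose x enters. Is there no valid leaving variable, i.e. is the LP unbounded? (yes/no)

yes

Every constraint-row entry in column x is ≤ 0, so increasing x is unbounded.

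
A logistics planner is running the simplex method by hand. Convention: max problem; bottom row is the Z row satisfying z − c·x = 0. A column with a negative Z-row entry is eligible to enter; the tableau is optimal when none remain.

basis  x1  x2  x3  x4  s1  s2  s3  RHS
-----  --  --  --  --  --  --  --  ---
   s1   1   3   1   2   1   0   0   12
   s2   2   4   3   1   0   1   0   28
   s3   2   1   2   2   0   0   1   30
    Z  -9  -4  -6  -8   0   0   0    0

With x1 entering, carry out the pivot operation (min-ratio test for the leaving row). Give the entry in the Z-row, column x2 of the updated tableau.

Ratio test on column x1 — row 1: 12/1 = 12; row 2: 28/2 = 14; row 3: 30/2 = 15. Minimum is 12 at row 1 (s1 leaves); pivot element 1.
Divide row 1 by 1; eliminate column x1 from the other rows.
Z-row update in column x2: -4 − (-9)·3 = 23.

23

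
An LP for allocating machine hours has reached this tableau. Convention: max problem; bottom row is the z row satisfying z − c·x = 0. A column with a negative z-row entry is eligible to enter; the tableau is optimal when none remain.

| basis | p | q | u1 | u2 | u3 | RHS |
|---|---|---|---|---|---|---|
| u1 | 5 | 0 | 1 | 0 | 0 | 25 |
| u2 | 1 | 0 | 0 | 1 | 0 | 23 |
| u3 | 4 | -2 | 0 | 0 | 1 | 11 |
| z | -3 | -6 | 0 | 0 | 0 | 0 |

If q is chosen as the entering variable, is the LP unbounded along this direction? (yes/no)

yes

Every constraint-row entry in column q is ≤ 0, so increasing q is unbounded.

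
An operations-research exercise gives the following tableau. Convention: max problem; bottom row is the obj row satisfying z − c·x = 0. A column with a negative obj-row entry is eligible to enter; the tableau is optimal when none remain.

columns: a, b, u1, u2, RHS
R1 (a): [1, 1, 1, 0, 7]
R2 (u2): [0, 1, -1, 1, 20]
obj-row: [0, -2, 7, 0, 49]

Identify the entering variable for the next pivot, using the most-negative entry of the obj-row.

Negative obj-row entries: b: -2.
The most negative is -2 in column b, so b enters.

b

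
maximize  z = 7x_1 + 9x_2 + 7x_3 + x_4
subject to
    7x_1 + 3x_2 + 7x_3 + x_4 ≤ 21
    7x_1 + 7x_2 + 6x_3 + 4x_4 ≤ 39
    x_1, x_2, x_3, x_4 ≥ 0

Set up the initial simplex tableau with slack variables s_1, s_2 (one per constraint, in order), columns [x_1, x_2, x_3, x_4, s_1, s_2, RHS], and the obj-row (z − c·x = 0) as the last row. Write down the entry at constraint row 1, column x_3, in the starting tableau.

Constraint 1 has coefficient 7 on x_3.

7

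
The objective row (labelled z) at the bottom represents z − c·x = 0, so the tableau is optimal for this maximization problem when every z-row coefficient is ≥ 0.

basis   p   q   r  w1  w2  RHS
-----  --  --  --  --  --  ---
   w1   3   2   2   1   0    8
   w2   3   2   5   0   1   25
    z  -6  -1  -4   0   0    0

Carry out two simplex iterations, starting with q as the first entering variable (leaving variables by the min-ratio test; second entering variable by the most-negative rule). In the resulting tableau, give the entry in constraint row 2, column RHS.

Ratio test on column q — row 1: 8/2 = 4; row 2: 25/2 = 25/2. Minimum is 4 at row 1 (w1 leaves); pivot element 2.
Divide row 1 by 2; eliminate column q from the other rows.
Second iteration: most negative z-row entry is -9/2 in column p, so p enters.
Ratio test on column p — row 1: 4/(3/2) = 8/3; row 2: entry 0 ≤ 0. Minimum is 8/3 at row 1 (q leaves); pivot element 3/2.
Divide row 1 by 3/2; eliminate column p from the other rows.
After both pivots, the entry at constraint row 2, column RHS is 17.

17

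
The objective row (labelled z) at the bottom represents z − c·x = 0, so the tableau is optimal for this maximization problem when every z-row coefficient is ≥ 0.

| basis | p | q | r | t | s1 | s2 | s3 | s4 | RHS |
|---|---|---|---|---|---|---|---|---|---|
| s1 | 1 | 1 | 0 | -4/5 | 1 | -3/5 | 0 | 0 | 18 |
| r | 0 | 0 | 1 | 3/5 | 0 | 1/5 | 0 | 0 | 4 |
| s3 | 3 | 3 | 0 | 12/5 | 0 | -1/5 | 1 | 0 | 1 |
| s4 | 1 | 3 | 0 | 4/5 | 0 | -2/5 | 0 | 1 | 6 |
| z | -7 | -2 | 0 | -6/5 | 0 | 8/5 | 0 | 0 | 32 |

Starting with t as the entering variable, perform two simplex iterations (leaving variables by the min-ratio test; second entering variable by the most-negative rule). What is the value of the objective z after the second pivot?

Ratio test on column t — row 1: entry -4/5 ≤ 0; row 2: 4/(3/5) = 20/3; row 3: 1/(12/5) = 5/12; row 4: 6/(4/5) = 15/2. Minimum is 5/12 at row 3 (s3 leaves); pivot element 12/5.
Pivot on row 3; the z-row RHS becomes 32 − (-6/5)·(5/12) = 65/2.
Next entering variable (most negative z-row entry -11/2): p.
Ratio test on column p — row 1: (55/3)/2 = 55/6; row 2: entry -3/4 ≤ 0; row 3: (5/12)/(5/4) = 1/3; row 4: entry 0 ≤ 0. Minimum is 1/3 at row 3 (t leaves); pivot element 5/4.
After the second pivot the z-row RHS is 65/2 − (-11/2)·(1/3) = 103/3.

103/3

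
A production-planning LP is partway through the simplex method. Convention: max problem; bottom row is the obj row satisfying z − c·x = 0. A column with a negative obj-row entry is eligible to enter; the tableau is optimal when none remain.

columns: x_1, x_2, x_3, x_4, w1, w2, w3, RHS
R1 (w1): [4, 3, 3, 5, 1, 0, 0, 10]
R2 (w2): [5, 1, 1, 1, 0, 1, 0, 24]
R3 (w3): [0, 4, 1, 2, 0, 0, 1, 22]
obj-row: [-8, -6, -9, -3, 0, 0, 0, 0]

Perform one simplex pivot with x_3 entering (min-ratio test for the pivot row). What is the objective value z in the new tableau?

Ratio test on column x_3 — row 1: 10/3 = 10/3; row 2: 24/1 = 24; row 3: 22/1 = 22. Minimum is 10/3 at row 1 (w1 leaves); pivot element 3.
Pivot on row 1; the obj-row RHS becomes 0 − (-9)·(10/3) = 30.

30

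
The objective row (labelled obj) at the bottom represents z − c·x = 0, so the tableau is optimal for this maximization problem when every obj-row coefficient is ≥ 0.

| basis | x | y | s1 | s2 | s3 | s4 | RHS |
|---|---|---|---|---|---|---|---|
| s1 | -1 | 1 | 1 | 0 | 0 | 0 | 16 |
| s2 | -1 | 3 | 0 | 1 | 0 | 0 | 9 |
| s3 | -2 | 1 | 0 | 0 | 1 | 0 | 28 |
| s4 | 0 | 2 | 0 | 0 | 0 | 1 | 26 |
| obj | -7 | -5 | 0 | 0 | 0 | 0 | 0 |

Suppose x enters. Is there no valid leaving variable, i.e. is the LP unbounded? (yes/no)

Every constraint-row entry in column x is ≤ 0, so increasing x is unbounded.

yes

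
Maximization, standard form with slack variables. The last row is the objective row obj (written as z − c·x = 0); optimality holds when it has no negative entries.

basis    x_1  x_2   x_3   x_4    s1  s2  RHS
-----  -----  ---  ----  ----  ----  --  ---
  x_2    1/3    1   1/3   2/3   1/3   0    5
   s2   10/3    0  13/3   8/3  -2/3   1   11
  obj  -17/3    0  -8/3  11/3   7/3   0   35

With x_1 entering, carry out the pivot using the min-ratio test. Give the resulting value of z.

537/10

Ratio test on column x_1 — row 1: 5/(1/3) = 15; row 2: 11/(10/3) = 33/10. Minimum is 33/10 at row 2 (s2 leaves); pivot element 10/3.
Pivot on row 2; the obj-row RHS becomes 35 − (-17/3)·(33/10) = 537/10.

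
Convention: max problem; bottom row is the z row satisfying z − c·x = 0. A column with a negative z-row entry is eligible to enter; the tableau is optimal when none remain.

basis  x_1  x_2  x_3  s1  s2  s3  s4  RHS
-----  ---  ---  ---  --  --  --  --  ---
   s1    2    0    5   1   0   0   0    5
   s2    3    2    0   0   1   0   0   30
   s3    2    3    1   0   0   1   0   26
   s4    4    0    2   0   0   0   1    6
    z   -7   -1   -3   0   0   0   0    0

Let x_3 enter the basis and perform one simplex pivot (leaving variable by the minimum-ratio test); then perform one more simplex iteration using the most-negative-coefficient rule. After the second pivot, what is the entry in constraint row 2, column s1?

3/8

Ratio test on column x_3 — row 1: 5/5 = 1; row 2: entry 0 ≤ 0; row 3: 26/1 = 26; row 4: 6/2 = 3. Minimum is 1 at row 1 (s1 leaves); pivot element 5.
Divide row 1 by 5; eliminate column x_3 from the other rows.
Second iteration: most negative z-row entry is -29/5 in column x_1, so x_1 enters.
Ratio test on column x_1 — row 1: 1/(2/5) = 5/2; row 2: 30/3 = 10; row 3: 25/(8/5) = 125/8; row 4: 4/(16/5) = 5/4. Minimum is 5/4 at row 4 (s4 leaves); pivot element 16/5.
Divide row 4 by 16/5; eliminate column x_1 from the other rows.
After both pivots, the entry at constraint row 2, column s1 is 3/8.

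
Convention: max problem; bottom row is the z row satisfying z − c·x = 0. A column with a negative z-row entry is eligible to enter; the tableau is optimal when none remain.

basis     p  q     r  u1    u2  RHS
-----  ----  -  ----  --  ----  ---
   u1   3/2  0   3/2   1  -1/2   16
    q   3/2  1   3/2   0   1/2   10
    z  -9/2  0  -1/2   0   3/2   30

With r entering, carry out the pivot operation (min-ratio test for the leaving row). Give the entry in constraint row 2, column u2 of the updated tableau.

Ratio test on column r — row 1: 16/(3/2) = 32/3; row 2: 10/(3/2) = 20/3. Minimum is 20/3 at row 2 (q leaves); pivot element 3/2.
Divide row 2 by 3/2; eliminate column r from the other rows.
In the new row 2, the u2 entry is the old entry divided by the pivot: (1/2)/(3/2) = 1/3.

1/3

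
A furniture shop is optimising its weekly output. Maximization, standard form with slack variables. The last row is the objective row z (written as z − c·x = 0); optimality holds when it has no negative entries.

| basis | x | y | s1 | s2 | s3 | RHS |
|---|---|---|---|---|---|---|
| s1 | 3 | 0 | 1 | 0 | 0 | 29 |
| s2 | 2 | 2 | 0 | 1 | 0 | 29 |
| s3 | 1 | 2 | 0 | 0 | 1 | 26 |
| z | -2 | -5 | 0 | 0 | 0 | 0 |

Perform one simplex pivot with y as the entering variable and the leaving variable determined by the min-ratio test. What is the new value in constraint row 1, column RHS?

29

Ratio test on column y — row 1: entry 0 ≤ 0; row 2: 29/2 = 29/2; row 3: 26/2 = 13. Minimum is 13 at row 3 (s3 leaves); pivot element 2.
Divide row 3 by 2; eliminate column y from the other rows.
Row 1 update in column RHS: 29 − 0·13 = 29.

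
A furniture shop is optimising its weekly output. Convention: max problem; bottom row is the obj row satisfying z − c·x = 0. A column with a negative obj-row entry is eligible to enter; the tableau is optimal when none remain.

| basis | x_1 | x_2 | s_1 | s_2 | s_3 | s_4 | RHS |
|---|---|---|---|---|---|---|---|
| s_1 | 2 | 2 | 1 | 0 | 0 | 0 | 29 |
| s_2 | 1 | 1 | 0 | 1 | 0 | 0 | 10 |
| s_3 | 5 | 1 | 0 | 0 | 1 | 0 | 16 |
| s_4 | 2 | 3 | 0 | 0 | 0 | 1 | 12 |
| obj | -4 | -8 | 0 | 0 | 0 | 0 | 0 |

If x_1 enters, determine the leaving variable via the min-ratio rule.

Column x_1 entries and ratios — s_1: 29/2 = 29/2; s_2: 10/1 = 10; s_3: 16/5 = 16/5; s_4: 12/2 = 6.
Smallest ratio is 16/5 in the row of s_3, so s_3 leaves.

s_3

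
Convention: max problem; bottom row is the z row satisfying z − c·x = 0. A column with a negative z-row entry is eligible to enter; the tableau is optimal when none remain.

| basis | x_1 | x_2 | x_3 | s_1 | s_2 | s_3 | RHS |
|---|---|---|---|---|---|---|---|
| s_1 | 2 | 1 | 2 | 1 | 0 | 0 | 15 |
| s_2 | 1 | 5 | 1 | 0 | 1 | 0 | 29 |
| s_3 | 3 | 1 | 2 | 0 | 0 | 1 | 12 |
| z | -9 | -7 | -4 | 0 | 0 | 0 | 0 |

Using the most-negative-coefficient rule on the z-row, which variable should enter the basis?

Negative z-row entries: x_1: -9, x_2: -7, x_3: -4.
The most negative is -9 in column x_1, so x_1 enters.

x_1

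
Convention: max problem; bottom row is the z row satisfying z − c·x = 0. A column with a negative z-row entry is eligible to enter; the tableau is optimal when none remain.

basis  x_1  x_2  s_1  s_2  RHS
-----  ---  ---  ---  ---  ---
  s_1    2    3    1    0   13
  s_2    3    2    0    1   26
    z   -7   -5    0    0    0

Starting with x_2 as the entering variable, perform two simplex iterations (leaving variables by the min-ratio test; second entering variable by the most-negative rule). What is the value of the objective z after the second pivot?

91/2

Ratio test on column x_2 — row 1: 13/3 = 13/3; row 2: 26/2 = 13. Minimum is 13/3 at row 1 (s_1 leaves); pivot element 3.
Pivot on row 1; the z-row RHS becomes 0 − (-5)·(13/3) = 65/3.
Next entering variable (most negative z-row entry -11/3): x_1.
Ratio test on column x_1 — row 1: (13/3)/(2/3) = 13/2; row 2: (52/3)/(5/3) = 52/5. Minimum is 13/2 at row 1 (x_2 leaves); pivot element 2/3.
After the second pivot the z-row RHS is 65/3 − (-11/3)·(13/2) = 91/2.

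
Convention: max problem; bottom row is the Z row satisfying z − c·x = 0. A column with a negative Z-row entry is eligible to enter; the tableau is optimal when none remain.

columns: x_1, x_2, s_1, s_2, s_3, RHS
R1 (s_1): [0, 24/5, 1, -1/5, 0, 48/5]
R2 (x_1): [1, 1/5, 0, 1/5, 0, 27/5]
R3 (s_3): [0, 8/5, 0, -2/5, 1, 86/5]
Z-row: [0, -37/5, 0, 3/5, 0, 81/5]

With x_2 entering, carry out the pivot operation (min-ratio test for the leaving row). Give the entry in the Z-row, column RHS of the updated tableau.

Ratio test on column x_2 — row 1: (48/5)/(24/5) = 2; row 2: (27/5)/(1/5) = 27; row 3: (86/5)/(8/5) = 43/4. Minimum is 2 at row 1 (s_1 leaves); pivot element 24/5.
Divide row 1 by 24/5; eliminate column x_2 from the other rows.
Z-row update in column RHS: 81/5 − (-37/5)·2 = 31.

31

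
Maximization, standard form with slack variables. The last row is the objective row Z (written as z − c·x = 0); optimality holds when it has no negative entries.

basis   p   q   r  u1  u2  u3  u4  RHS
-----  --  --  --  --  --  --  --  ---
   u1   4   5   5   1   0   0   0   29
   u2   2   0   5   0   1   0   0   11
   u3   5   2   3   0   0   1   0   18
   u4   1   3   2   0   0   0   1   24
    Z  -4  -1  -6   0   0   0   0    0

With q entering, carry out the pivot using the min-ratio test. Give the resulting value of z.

29/5

Ratio test on column q — row 1: 29/5 = 29/5; row 2: entry 0 ≤ 0; row 3: 18/2 = 9; row 4: 24/3 = 8. Minimum is 29/5 at row 1 (u1 leaves); pivot element 5.
Pivot on row 1; the Z-row RHS becomes 0 − (-1)·(29/5) = 29/5.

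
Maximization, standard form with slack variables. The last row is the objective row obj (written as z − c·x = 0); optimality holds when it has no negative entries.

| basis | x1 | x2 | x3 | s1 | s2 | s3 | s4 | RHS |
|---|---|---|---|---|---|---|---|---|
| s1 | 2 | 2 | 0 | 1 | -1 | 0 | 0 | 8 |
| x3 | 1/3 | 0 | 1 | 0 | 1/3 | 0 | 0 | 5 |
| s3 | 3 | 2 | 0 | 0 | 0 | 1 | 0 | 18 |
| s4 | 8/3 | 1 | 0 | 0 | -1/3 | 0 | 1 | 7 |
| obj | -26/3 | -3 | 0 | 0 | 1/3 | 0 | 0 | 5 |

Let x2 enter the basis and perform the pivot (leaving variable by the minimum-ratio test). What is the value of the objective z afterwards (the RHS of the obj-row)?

Ratio test on column x2 — row 1: 8/2 = 4; row 2: entry 0 ≤ 0; row 3: 18/2 = 9; row 4: 7/1 = 7. Minimum is 4 at row 1 (s1 leaves); pivot element 2.
Pivot on row 1; the obj-row RHS becomes 5 − (-3)·4 = 17.

17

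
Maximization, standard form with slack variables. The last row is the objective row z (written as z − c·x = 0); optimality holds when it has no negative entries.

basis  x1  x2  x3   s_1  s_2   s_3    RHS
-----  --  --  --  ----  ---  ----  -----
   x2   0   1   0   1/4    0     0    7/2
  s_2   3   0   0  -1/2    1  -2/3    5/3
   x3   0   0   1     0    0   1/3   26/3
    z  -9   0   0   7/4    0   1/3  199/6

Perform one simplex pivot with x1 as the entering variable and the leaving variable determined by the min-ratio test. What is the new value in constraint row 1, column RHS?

7/2

Ratio test on column x1 — row 1: entry 0 ≤ 0; row 2: (5/3)/3 = 5/9; row 3: entry 0 ≤ 0. Minimum is 5/9 at row 2 (s_2 leaves); pivot element 3.
Divide row 2 by 3; eliminate column x1 from the other rows.
Row 1 update in column RHS: 7/2 − 0·(5/9) = 7/2.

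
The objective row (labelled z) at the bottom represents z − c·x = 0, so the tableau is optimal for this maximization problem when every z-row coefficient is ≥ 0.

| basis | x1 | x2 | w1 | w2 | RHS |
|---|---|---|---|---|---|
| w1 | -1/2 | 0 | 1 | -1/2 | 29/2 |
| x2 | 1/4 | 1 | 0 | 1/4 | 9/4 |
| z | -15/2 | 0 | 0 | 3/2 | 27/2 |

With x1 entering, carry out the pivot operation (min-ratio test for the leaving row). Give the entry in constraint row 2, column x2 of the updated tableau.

Ratio test on column x1 — row 1: entry -1/2 ≤ 0; row 2: (9/4)/(1/4) = 9. Minimum is 9 at row 2 (x2 leaves); pivot element 1/4.
Divide row 2 by 1/4; eliminate column x1 from the other rows.
In the new row 2, the x2 entry is the old entry divided by the pivot: 1/(1/4) = 4.

4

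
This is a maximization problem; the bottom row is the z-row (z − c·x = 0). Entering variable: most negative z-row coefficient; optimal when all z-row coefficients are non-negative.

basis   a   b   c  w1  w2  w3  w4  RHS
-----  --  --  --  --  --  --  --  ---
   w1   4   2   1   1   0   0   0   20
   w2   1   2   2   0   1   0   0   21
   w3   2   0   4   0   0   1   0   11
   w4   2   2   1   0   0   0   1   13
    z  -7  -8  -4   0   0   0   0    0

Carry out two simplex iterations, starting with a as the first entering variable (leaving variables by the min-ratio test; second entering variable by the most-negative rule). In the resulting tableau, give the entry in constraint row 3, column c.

Ratio test on column a — row 1: 20/4 = 5; row 2: 21/1 = 21; row 3: 11/2 = 11/2; row 4: 13/2 = 13/2. Minimum is 5 at row 1 (w1 leaves); pivot element 4.
Divide row 1 by 4; eliminate column a from the other rows.
Second iteration: most negative z-row entry is -9/2 in column b, so b enters.
Ratio test on column b — row 1: 5/(1/2) = 10; row 2: 16/(3/2) = 32/3; row 3: entry -1 ≤ 0; row 4: 3/1 = 3. Minimum is 3 at row 4 (w4 leaves); pivot element 1.
Divide row 4 by 1; eliminate column b from the other rows.
After both pivots, the entry at constraint row 3, column c is 4.

4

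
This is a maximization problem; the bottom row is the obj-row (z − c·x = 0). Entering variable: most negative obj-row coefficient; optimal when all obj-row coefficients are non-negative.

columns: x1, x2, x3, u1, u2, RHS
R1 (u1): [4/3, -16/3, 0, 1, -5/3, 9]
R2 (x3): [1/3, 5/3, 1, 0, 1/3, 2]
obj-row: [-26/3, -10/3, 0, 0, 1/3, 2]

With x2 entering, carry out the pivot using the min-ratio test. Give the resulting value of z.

6

Ratio test on column x2 — row 1: entry -16/3 ≤ 0; row 2: 2/(5/3) = 6/5. Minimum is 6/5 at row 2 (x3 leaves); pivot element 5/3.
Pivot on row 2; the obj-row RHS becomes 2 − (-10/3)·(6/5) = 6.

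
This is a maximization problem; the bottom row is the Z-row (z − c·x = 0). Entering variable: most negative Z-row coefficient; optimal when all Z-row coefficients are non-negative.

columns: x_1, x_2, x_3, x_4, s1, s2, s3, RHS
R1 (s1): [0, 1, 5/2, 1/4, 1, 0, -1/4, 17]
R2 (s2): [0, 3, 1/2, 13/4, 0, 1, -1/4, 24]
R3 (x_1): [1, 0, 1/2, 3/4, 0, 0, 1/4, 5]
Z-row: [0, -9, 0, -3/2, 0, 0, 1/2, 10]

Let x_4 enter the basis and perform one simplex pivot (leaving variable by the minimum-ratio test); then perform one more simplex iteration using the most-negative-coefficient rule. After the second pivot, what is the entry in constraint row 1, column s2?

-1/3

Ratio test on column x_4 — row 1: 17/(1/4) = 68; row 2: 24/(13/4) = 96/13; row 3: 5/(3/4) = 20/3. Minimum is 20/3 at row 3 (x_1 leaves); pivot element 3/4.
Divide row 3 by 3/4; eliminate column x_4 from the other rows.
Second iteration: most negative Z-row entry is -9 in column x_2, so x_2 enters.
Ratio test on column x_2 — row 1: (46/3)/1 = 46/3; row 2: (7/3)/3 = 7/9; row 3: entry 0 ≤ 0. Minimum is 7/9 at row 2 (s2 leaves); pivot element 3.
Divide row 2 by 3; eliminate column x_2 from the other rows.
After both pivots, the entry at constraint row 1, column s2 is -1/3.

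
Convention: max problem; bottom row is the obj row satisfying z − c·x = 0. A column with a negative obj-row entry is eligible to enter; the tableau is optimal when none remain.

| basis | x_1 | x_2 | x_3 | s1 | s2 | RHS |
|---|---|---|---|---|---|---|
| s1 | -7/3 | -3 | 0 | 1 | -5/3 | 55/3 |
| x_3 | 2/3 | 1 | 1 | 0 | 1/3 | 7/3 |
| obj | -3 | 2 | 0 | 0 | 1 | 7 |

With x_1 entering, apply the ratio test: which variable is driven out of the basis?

Column x_1 entries and ratios — s1: -7/3 ≤ 0, skip; x_3: (7/3)/(2/3) = 7/2.
Smallest ratio is 7/2 in the row of x_3, so x_3 leaves.

x_3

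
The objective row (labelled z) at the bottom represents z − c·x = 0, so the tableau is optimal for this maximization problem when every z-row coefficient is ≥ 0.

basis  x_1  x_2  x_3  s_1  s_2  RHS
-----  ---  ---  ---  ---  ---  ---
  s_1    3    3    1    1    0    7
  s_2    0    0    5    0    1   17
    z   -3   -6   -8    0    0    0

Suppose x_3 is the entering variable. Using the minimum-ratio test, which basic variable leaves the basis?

s_2

Column x_3 entries and ratios — s_1: 7/1 = 7; s_2: 17/5 = 17/5.
Smallest ratio is 17/5 in the row of s_2, so s_2 leaves.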